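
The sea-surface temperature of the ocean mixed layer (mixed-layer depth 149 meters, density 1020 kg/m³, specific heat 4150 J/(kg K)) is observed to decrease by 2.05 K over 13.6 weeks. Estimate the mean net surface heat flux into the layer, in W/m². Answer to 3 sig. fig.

-157

Areal heat capacity C = ρ c_p D = 1020 × 4150 × 149 = 6.31×10^8 J/(m^2 K).
Required heat per unit area: Q = C ΔT = 6.31×10^8 × -2.05 = -1.29×10^9 J/m².
Flux F = Q / Δt = -1.29×10^9 / 8.23×10^6 s = -157 W/m².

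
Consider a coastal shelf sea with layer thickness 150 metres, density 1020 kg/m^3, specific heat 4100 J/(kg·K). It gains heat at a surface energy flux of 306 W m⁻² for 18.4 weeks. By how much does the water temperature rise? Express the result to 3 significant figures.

5.43 K

Areal heat capacity C = ρ c_p D = 1020 × 4100 × 150 = 6.27×10^8 J/(m²·K).
Net heat input Q = F Δt = 306 × (18.4 weeks × 6.048×10^5 s/week) = 3.41×10^9 J/m².
ΔT = Q / C = 3.41×10^9 / 6.27×10^8 = 5.43 K.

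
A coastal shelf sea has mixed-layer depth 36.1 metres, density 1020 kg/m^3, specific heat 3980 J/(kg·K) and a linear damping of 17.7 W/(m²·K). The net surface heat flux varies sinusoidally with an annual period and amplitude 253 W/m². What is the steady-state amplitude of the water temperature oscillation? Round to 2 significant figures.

Areal heat capacity C = ρ c_p D = 1020 × 3980 × 36.1 = 1.47×10^8 J m⁻² K⁻¹.
Angular frequency ω = 2π / T = 2π / 3.15×10^7 s = 1.99×10^-7 s⁻¹.
√((Cω)² + λ²) = √((29.2)² + 17.7²) = 34.1 W/(m²·K).
Amplitude A = F₀ / √((Cω)²+λ²) = 253 / 34.1 = 7.41 K.

7.4 K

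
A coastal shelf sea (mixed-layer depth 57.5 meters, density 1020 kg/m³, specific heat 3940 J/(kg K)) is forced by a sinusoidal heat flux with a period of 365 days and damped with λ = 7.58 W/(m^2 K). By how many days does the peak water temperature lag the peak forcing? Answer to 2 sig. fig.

82 days

Areal heat capacity C = ρ c_p D = 1020 × 3940 × 57.5 = 2.31×10^8 J/(m^2 K).
ω = 2π / 3.15×10^7 s = 1.99×10^-7 s⁻¹.
Phase lag φ = arctan(Cω/λ) = arctan(46.0/7.58) = 1.41 rad.
Time lag = φ / ω = 1.41 / 1.99×10^-7 = 7.07×10^6 s = 81.8 days.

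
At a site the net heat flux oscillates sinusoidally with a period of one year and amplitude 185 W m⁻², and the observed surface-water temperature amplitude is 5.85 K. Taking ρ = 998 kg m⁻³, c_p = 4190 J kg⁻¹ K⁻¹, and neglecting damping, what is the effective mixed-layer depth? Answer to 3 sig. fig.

38.0 m

ω = 2π / 3.15×10^7 s = 1.99×10^-7 s⁻¹.
Required C = F₀ / (A ω) = 185 / (5.85 × 1.99×10^-7) = 1.59×10^8 J/(m²·K).
D = C / (ρ c_p) = 1.59×10^8 / (998 × 4190) = 38.0 m.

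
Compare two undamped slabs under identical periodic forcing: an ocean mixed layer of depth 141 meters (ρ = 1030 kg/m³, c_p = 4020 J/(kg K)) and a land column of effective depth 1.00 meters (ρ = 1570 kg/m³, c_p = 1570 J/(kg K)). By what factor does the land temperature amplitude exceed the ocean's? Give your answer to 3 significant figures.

237

C_ocean = 1030 × 4020 × 141 = 5.84×10^8 J/(m²·K).
C_land = 1570 × 1570 × 1.00 = 2.46×10^6 J/(m²·K).
Undamped amplitude ∝ 1/C, so A_land/A_ocean = C_ocean/C_land = 237.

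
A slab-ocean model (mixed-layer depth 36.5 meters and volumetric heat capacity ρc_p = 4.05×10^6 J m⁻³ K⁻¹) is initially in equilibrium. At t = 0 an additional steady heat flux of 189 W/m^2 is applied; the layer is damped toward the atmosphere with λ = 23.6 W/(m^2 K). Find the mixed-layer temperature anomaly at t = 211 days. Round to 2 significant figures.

Areal heat capacity C = ρc_p × D = 4.05×10^6 × 36.5 = 1.48×10^8 J/(m²·K).
τ = C / λ = 1.48×10^8 / 23.6 = 6.26×10^6 s.
Equilibrium anomaly ΔT_eq = F / λ = 189 / 23.6 = 8.01 K.
t = 211 days = 1.82×10^7 s, so t/τ = 2.91.
ΔT(t) = ΔT_eq (1 − e^(−t/τ)) = 8.01 × (1 − e^−2.91) = 7.57 K.

7.6 K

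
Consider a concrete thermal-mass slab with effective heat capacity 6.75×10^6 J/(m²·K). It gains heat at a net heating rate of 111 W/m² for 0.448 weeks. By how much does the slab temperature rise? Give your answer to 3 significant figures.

Areal heat capacity C = 6.75×10^6 J/(m²·K) (given).
Net heat input Q = F Δt = 111 × (0.448 weeks × 6.048×10^5 s/week) = 3.01×10^7 J/m².
ΔT = Q / C = 3.01×10^7 / 6.75×10^6 = 4.46 K.

4.46 K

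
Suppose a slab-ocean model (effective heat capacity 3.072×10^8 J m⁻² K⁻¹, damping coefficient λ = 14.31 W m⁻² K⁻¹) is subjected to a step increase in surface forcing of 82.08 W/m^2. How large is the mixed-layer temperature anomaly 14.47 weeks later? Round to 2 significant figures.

1.9 K

Areal heat capacity C = 3.072×10^8 J m⁻² K⁻¹ (given).
τ = C / λ = 3.07×10^8 / 14.31 = 2.15×10^7 s.
Equilibrium anomaly ΔT_eq = F / λ = 82.08 / 14.31 = 5.74 K.
t = 14.47 weeks = 8.75×10^6 s, so t/τ = 0.408.
ΔT(t) = ΔT_eq (1 − e^(−t/τ)) = 5.74 × (1 − e^−0.408) = 1.92 K.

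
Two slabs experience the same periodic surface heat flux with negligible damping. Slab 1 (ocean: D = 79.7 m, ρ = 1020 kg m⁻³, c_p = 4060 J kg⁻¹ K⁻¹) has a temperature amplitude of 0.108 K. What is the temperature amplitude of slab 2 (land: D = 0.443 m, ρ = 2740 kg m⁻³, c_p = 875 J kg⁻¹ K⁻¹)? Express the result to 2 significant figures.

34 K

C_ocean = 3.30×10^8 J/(m²·K); C_land = 1.06×10^6 J/(m²·K).
A ∝ 1/C ⇒ A_land = A_ocean × C_ocean/C_land = 0.108 × 311 = 33.6 K.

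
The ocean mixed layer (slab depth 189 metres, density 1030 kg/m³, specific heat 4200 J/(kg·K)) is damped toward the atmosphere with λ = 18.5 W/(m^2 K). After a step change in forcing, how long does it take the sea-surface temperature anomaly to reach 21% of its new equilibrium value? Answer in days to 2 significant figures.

Areal heat capacity C = ρ c_p D = 1030 × 4200 × 189 = 8.18×10^8 J/(m^2 K).
τ = C / λ = 8.18×10^8 / 18.5 = 4.42×10^7 s.
Fraction reached: 1 − e^(−t/τ) = 0.21 ⇒ t = −τ ln(1 − 0.21) = τ × 0.236.
t = 1.04×10^7 s = 121 days.

120 days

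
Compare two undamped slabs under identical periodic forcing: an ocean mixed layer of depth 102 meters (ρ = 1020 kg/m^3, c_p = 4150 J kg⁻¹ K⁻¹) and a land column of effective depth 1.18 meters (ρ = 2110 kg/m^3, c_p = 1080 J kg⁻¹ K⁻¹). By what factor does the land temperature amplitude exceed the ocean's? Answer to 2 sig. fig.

160

C_ocean = 1020 × 4150 × 102 = 4.32×10^8 J/(m²·K).
C_land = 2110 × 1080 × 1.18 = 2.69×10^6 J/(m²·K).
Undamped amplitude ∝ 1/C, so A_land/A_ocean = C_ocean/C_land = 161.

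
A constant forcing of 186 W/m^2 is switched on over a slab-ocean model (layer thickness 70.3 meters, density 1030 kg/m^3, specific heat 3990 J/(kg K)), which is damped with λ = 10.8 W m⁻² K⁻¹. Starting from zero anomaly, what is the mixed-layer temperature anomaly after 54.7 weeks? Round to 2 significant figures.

12 K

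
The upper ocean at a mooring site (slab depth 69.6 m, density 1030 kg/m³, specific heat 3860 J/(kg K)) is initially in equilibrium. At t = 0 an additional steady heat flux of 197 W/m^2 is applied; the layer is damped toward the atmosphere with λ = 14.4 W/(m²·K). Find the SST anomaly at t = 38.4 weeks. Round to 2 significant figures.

Areal heat capacity C = ρ c_p D = 1030 × 3860 × 69.6 = 2.77×10^8 J m⁻² K⁻¹.
τ = C / λ = 2.77×10^8 / 14.4 = 1.92×10^7 s.
Equilibrium anomaly ΔT_eq = F / λ = 197 / 14.4 = 13.7 K.
t = 38.4 weeks = 2.32×10^7 s, so t/τ = 1.21.
ΔT(t) = ΔT_eq (1 − e^(−t/τ)) = 13.7 × (1 − e^−1.21) = 9.60 K.

9.6 K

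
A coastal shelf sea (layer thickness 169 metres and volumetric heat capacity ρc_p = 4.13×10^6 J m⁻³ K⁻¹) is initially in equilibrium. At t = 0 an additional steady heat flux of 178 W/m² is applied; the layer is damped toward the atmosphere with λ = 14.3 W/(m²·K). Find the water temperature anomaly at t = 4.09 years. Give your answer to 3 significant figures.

11.6 K

Areal heat capacity C = ρc_p × D = 4.13×10^6 × 169 = 6.98×10^8 J/(m²·K).
τ = C / λ = 6.98×10^8 / 14.3 = 4.88×10^7 s.
Equilibrium anomaly ΔT_eq = F / λ = 178 / 14.3 = 12.4 K.
t = 4.09 years = 1.29×10^8 s, so t/τ = 2.64.
ΔT(t) = ΔT_eq (1 − e^(−t/τ)) = 12.4 × (1 − e^−2.64) = 11.6 K.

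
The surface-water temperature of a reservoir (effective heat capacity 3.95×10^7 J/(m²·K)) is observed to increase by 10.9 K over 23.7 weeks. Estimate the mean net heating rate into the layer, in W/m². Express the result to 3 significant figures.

30.0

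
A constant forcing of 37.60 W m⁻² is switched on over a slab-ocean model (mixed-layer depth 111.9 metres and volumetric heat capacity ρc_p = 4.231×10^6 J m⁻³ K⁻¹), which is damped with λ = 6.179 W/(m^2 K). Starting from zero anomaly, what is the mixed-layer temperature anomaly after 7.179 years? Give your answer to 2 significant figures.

Areal heat capacity C = ρc_p × D = 4.231×10^6 × 111.9 = 4.73×10^8 J/(m²·K).
τ = C / λ = 4.73×10^8 / 6.179 = 7.66×10^7 s.
Equilibrium anomaly ΔT_eq = F / λ = 37.60 / 6.179 = 6.09 K.
t = 7.179 years = 2.27×10^8 s, so t/τ = 2.96.
ΔT(t) = ΔT_eq (1 − e^(−t/τ)) = 6.09 × (1 − e^−2.96) = 5.77 K.

5.8 K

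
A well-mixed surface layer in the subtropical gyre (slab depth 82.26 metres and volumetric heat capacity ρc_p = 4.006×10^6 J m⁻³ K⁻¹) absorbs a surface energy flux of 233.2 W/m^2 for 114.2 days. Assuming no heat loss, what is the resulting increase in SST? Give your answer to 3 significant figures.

6.98 K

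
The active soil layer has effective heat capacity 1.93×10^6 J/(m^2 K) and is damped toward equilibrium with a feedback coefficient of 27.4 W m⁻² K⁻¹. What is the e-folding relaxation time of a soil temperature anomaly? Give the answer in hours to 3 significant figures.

Areal heat capacity C = 1.93×10^6 J/(m^2 K) (given).
Relaxation time τ = C / λ = 1.93×10^6 / 27.4 = 70400 s.
In hours: 70400 s / (3600 s/hour) = 19.6 hours.

19.6 hours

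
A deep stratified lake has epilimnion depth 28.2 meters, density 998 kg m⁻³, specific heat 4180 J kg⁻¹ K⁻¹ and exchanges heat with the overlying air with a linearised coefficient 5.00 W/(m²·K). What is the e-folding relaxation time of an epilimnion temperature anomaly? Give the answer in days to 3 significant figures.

272 days

Areal heat capacity C = ρ c_p D = 998 × 4180 × 28.2 = 1.18×10^8 J/(m^2 K).
Relaxation time τ = C / λ = 1.18×10^8 / 5.00 = 2.35×10^7 s.
In days: 2.35×10^7 s / (86400 s/day) = 272 days.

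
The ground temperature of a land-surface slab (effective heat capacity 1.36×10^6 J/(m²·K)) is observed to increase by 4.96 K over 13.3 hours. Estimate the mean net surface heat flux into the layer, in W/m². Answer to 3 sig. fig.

141

Areal heat capacity C = 1.36×10^6 J/(m²·K) (given).
Required heat per unit area: Q = C ΔT = 1.36×10^6 × 4.96 = 6.75×10^6 J/m².
Flux F = Q / Δt = 6.75×10^6 / 47900 s = 141 W/m².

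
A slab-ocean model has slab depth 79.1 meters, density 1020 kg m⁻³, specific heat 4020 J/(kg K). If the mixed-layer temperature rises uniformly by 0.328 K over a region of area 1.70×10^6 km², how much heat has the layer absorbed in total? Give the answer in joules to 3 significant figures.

1.81×10^20 J

Areal heat capacity C = ρ c_p D = 1020 × 4020 × 79.1 = 3.24×10^8 J/(m²·K).
Heat per unit area: q = C ΔT = 3.24×10^8 × 0.328 = 1.06×10^8 J/m².
Total heat: Q = q × A = 1.06×10^8 × (1.70×10^6 × 10⁶ m²) = 1.81×10^20 J.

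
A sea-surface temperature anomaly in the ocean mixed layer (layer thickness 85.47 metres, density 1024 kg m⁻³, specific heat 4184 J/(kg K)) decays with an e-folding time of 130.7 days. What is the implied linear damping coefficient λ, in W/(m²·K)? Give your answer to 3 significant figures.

Areal heat capacity C = ρ c_p D = 1024 × 4184 × 85.47 = 3.66×10^8 J m⁻² K⁻¹.
τ = 130.7 days = 1.13×10^7 s.
λ = C / τ = 3.66×10^8 / 1.13×10^7 = 32.4 W/(m²·K).

32.4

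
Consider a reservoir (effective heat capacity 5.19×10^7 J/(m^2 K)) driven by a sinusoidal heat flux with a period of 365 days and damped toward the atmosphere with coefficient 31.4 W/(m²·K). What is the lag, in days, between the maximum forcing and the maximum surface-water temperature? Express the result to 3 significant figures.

18.5 days

Areal heat capacity C = 5.19×10^7 J/(m^2 K) (given).
ω = 2π / 3.15×10^7 s = 1.99×10^-7 s⁻¹.
Phase lag φ = arctan(Cω/λ) = arctan(10.3/31.4) = 0.318 rad.
Time lag = φ / ω = 0.318 / 1.99×10^-7 = 1.60×10^6 s = 18.5 days.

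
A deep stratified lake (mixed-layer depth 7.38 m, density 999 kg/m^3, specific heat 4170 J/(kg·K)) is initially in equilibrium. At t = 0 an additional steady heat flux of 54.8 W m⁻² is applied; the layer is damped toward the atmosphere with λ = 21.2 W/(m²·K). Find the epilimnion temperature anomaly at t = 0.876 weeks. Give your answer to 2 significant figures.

0.79 K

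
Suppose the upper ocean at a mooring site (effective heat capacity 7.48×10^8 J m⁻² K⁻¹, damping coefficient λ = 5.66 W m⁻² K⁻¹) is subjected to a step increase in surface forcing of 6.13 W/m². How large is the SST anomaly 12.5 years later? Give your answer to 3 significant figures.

Areal heat capacity C = 7.48×10^8 J m⁻² K⁻¹ (given).
τ = C / λ = 7.48×10^8 / 5.66 = 1.32×10^8 s.
Equilibrium anomaly ΔT_eq = F / λ = 6.13 / 5.66 = 1.08 K.
t = 12.5 years = 3.94×10^8 s, so t/τ = 2.98.
ΔT(t) = ΔT_eq (1 − e^(−t/τ)) = 1.08 × (1 − e^−2.98) = 1.03 K.

1.03 K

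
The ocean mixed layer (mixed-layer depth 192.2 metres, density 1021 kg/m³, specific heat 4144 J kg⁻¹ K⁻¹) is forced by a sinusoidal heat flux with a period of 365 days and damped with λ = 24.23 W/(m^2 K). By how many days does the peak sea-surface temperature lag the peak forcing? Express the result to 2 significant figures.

Areal heat capacity C = ρ c_p D = 1021 × 4144 × 192.2 = 8.13×10^8 J/(m²·K).
ω = 2π / 3.15×10^7 s = 1.99×10^-7 s⁻¹.
Phase lag φ = arctan(Cω/λ) = arctan(162/24.23) = 1.42 rad.
Time lag = φ / ω = 1.42 / 1.99×10^-7 = 7.14×10^6 s = 82.6 days.

83 days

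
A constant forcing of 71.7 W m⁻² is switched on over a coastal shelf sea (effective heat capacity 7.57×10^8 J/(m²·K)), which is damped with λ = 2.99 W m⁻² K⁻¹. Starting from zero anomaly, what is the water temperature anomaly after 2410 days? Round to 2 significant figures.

Areal heat capacity C = 7.57×10^8 J/(m²·K) (given).
τ = C / λ = 7.57×10^8 / 2.99 = 2.53×10^8 s.
Equilibrium anomaly ΔT_eq = F / λ = 71.7 / 2.99 = 24.0 K.
t = 2410 days = 2.08×10^8 s, so t/τ = 0.822.
ΔT(t) = ΔT_eq (1 − e^(−t/τ)) = 24.0 × (1 − e^−0.822) = 13.4 K.

13 K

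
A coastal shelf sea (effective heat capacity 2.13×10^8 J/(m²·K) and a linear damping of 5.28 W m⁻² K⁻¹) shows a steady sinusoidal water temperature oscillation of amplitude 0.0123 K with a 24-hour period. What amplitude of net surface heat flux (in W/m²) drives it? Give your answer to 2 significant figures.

Areal heat capacity C = 2.13×10^8 J/(m²·K) (given).
ω = 2π / 86400 s = 7.27×10^-5 s⁻¹.
√((Cω)² + λ²) = √((15500)² + 5.28²) = 15500 W/(m²·K).
F₀ = A × √((Cω)²+λ²) = 0.0123 × 15500 = 191 W/m².

190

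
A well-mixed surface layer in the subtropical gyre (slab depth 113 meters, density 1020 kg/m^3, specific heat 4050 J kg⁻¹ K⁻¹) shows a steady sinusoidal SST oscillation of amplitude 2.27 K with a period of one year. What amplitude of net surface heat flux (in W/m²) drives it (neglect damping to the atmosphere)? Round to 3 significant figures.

211

Areal heat capacity C = ρ c_p D = 1020 × 4050 × 113 = 4.67×10^8 J/(m²·K).
ω = 2π / 3.15×10^7 s = 1.99×10^-7 s⁻¹.
Cω = 4.67×10^8 × 1.99×10^-7 = 93.0 W/(m²·K).
F₀ = A × Cω = 2.27 × 93.0 = 211 W/m².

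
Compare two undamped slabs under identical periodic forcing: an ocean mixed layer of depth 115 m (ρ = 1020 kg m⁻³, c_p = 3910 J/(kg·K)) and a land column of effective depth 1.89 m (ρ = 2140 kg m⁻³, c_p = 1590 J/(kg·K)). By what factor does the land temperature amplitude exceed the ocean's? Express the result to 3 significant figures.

71.3

C_ocean = 1020 × 3910 × 115 = 4.59×10^8 J/(m²·K).
C_land = 2140 × 1590 × 1.89 = 6.43×10^6 J/(m²·K).
Undamped amplitude ∝ 1/C, so A_land/A_ocean = C_ocean/C_land = 71.3.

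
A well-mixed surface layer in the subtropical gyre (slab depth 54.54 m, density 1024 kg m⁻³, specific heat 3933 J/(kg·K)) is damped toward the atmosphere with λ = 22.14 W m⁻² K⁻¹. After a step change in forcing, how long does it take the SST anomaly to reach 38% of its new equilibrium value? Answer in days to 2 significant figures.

55 days

Areal heat capacity C = ρ c_p D = 1024 × 3933 × 54.54 = 2.20×10^8 J/(m^2 K).
τ = C / λ = 2.20×10^8 / 22.14 = 9.92×10^6 s.
Fraction reached: 1 − e^(−t/τ) = 0.38 ⇒ t = −τ ln(1 − 0.38) = τ × 0.478.
t = 4.74×10^6 s = 54.9 days.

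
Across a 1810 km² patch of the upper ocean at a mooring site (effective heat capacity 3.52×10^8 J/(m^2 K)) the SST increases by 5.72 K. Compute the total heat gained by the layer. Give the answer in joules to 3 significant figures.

3.64×10^18 J

Areal heat capacity C = 3.52×10^8 J/(m^2 K) (given).
Heat per unit area: q = C ΔT = 3.52×10^8 × 5.72 = 2.01×10^9 J/m².
Total heat: Q = q × A = 2.01×10^9 × (1810 × 10⁶ m²) = 3.64×10^18 J.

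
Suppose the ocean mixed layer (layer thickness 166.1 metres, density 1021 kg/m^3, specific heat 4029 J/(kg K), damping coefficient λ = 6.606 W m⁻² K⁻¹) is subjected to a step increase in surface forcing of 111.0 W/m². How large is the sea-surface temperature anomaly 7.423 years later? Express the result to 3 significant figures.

15.1 K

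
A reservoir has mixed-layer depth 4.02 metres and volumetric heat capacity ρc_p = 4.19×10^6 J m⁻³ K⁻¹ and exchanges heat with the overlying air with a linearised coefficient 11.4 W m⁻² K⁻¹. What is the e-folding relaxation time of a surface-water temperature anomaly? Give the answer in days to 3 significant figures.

17.1 days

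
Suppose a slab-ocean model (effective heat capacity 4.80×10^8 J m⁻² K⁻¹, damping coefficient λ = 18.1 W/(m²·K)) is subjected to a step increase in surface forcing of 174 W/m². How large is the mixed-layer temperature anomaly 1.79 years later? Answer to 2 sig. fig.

Areal heat capacity C = 4.80×10^8 J m⁻² K⁻¹ (given).
τ = C / λ = 4.80×10^8 / 18.1 = 2.65×10^7 s.
Equilibrium anomaly ΔT_eq = F / λ = 174 / 18.1 = 9.61 K.
t = 1.79 years = 5.65×10^7 s, so t/τ = 2.13.
ΔT(t) = ΔT_eq (1 − e^(−t/τ)) = 9.61 × (1 − e^−2.13) = 8.47 K.

8.5 K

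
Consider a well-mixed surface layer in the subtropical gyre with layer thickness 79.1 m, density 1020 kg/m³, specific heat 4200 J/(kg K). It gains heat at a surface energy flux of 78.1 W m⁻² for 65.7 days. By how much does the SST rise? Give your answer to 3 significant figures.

Areal heat capacity C = ρ c_p D = 1020 × 4200 × 79.1 = 3.39×10^8 J/(m^2 K).
Net heat input Q = F Δt = 78.1 × (65.7 days × 86400 s/day) = 4.43×10^8 J/m².
ΔT = Q / C = 4.43×10^8 / 3.39×10^8 = 1.31 K.

1.31 K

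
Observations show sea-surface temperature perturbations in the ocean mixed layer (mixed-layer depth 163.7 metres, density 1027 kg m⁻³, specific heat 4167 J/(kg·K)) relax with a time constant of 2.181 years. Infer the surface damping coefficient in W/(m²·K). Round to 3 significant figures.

Areal heat capacity C = ρ c_p D = 1027 × 4167 × 163.7 = 7.01×10^8 J/(m²·K).
τ = 2.181 years = 6.88×10^7 s.
λ = C / τ = 7.01×10^8 / 6.88×10^7 = 10.2 W/(m²·K).

10.2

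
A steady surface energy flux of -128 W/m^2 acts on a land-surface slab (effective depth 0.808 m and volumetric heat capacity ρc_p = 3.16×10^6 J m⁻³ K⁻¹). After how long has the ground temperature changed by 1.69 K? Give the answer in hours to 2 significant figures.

9.4 hours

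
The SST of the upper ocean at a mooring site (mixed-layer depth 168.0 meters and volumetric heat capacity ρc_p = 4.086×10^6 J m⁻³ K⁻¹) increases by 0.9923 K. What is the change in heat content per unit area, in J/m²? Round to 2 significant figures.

Areal heat capacity C = ρc_p × D = 4.086×10^6 × 168.0 = 6.86×10^8 J/(m^2 K).
ΔQ = C ΔT = 6.86×10^8 × 0.9923 = 6.81×10^8 J/m².

6.8×10^8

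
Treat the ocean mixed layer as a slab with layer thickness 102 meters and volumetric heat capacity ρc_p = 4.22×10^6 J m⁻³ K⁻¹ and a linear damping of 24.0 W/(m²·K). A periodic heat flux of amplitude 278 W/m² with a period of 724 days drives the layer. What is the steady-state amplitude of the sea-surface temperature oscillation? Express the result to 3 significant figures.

Areal heat capacity C = ρc_p × D = 4.22×10^6 × 102 = 4.30×10^8 J/(m²·K).
Angular frequency ω = 2π / T = 2π / 6.26×10^7 s = 1.00×10^-7 s⁻¹.
√((Cω)² + λ²) = √((43.2)² + 24.0²) = 49.5 W/(m²·K).
Amplitude A = F₀ / √((Cω)²+λ²) = 278 / 49.5 = 5.62 K.

5.62 K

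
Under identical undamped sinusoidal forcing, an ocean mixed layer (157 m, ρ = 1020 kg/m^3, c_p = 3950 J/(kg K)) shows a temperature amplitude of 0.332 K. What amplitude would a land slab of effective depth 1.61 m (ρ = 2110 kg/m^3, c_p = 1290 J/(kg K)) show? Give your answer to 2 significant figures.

48 K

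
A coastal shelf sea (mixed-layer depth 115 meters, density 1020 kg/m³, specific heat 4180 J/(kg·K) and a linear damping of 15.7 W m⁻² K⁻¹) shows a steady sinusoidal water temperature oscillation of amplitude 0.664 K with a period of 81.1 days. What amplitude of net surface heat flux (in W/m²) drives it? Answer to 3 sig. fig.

292

Areal heat capacity C = ρ c_p D = 1020 × 4180 × 115 = 4.90×10^8 J m⁻² K⁻¹.
ω = 2π / 7.01×10^6 s = 8.97×10^-7 s⁻¹.
√((Cω)² + λ²) = √((440)² + 15.7²) = 440 W/(m²·K).
F₀ = A × √((Cω)²+λ²) = 0.664 × 440 = 292 W/m².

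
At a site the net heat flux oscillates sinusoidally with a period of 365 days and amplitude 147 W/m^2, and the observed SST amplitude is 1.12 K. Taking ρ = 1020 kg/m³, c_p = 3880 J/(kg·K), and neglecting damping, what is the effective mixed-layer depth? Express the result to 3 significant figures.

166 m

ω = 2π / 3.15×10^7 s = 1.99×10^-7 s⁻¹.
Required C = F₀ / (A ω) = 147 / (1.12 × 1.99×10^-7) = 6.59×10^8 J/(m²·K).
D = C / (ρ c_p) = 6.59×10^8 / (1020 × 3880) = 166 m.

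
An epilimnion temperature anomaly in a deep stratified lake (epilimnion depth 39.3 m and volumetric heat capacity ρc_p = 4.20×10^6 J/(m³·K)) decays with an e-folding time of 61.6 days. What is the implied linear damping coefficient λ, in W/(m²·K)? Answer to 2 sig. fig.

Areal heat capacity C = ρc_p × D = 4.20×10^6 × 39.3 = 1.65×10^8 J m⁻² K⁻¹.
τ = 61.6 days = 5.32×10^6 s.
λ = C / τ = 1.65×10^8 / 5.32×10^6 = 31.0 W/(m²·K).

31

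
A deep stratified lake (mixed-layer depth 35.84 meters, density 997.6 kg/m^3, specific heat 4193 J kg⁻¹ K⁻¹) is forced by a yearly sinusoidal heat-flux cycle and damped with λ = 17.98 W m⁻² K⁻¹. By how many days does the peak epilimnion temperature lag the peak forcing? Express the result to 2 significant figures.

60 days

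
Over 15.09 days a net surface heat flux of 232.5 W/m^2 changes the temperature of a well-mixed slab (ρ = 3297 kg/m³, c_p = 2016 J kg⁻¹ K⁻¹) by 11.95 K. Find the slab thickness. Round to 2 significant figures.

3.8 m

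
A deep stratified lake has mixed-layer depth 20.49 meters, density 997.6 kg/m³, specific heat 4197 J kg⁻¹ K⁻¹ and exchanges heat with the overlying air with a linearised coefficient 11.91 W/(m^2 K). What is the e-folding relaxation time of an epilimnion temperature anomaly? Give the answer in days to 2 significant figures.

83 days

Areal heat capacity C = ρ c_p D = 997.6 × 4197 × 20.49 = 8.58×10^7 J/(m²·K).
Relaxation time τ = C / λ = 8.58×10^7 / 11.91 = 7.20×10^6 s.
In days: 7.20×10^6 s / (86400 s/day) = 83.4 days.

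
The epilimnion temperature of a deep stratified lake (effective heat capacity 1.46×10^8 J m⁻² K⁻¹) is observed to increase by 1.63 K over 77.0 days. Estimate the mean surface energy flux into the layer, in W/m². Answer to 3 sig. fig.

Areal heat capacity C = 1.46×10^8 J m⁻² K⁻¹ (given).
Required heat per unit area: Q = C ΔT = 1.46×10^8 × 1.63 = 2.38×10^8 J/m².
Flux F = Q / Δt = 2.38×10^8 / 6.65×10^6 s = 35.8 W/m².

35.8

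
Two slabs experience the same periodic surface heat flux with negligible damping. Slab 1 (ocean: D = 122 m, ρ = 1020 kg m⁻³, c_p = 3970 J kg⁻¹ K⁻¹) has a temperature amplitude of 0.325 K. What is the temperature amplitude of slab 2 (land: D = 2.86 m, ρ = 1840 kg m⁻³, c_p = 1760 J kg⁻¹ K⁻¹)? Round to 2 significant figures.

17 K

C_ocean = 4.94×10^8 J/(m²·K); C_land = 9.26×10^6 J/(m²·K).
A ∝ 1/C ⇒ A_land = A_ocean × C_ocean/C_land = 0.325 × 53.3 = 17.3 K.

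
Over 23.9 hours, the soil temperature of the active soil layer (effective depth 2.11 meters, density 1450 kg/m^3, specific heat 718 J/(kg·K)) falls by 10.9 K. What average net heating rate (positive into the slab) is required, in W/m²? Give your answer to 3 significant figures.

Areal heat capacity C = ρ c_p D = 1450 × 718 × 2.11 = 2.20×10^6 J/(m^2 K).
Required heat per unit area: Q = C ΔT = 2.20×10^6 × -10.9 = -2.39×10^7 J/m².
Flux F = Q / Δt = -2.39×10^7 / 86000 s = -278 W/m².

-278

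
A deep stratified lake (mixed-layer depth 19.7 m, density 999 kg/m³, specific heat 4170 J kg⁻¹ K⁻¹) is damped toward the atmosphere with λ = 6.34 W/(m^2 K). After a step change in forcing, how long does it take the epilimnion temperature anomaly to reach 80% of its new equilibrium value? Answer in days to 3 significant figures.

241 days

Areal heat capacity C = ρ c_p D = 999 × 4170 × 19.7 = 8.21×10^7 J/(m²·K).
τ = C / λ = 8.21×10^7 / 6.34 = 1.29×10^7 s.
Fraction reached: 1 − e^(−t/τ) = 0.80 ⇒ t = −τ ln(1 − 0.80) = τ × 1.61.
t = 2.08×10^7 s = 241 days.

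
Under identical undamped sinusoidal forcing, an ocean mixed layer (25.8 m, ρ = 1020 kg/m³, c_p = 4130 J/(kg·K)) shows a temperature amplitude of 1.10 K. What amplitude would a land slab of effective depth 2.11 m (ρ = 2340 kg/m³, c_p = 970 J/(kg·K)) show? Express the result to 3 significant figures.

C_ocean = 1.09×10^8 J/(m²·K); C_land = 4.79×10^6 J/(m²·K).
A ∝ 1/C ⇒ A_land = A_ocean × C_ocean/C_land = 1.10 × 22.7 = 25.0 K.

25.0 K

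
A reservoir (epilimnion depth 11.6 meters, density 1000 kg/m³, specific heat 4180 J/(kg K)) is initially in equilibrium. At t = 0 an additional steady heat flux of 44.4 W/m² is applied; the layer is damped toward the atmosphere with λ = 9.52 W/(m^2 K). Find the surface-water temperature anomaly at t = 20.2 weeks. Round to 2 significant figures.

4.2 K

Areal heat capacity C = ρ c_p D = 1000 × 4180 × 11.6 = 4.85×10^7 J/(m²·K).
τ = C / λ = 4.85×10^7 / 9.52 = 5.09×10^6 s.
Equilibrium anomaly ΔT_eq = F / λ = 44.4 / 9.52 = 4.66 K.
t = 20.2 weeks = 1.22×10^7 s, so t/τ = 2.40.
ΔT(t) = ΔT_eq (1 − e^(−t/τ)) = 4.66 × (1 − e^−2.40) = 4.24 K.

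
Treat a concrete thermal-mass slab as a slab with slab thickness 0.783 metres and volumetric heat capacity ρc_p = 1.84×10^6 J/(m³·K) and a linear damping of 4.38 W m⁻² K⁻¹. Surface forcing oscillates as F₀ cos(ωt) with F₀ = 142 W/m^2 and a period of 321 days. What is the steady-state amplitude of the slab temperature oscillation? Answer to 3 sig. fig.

32.3 K

Areal heat capacity C = ρc_p × D = 1.84×10^6 × 0.783 = 1.44×10^6 J/(m²·K).
Angular frequency ω = 2π / T = 2π / 2.77×10^7 s = 2.27×10^-7 s⁻¹.
√((Cω)² + λ²) = √((0.326)² + 4.38²) = 4.39 W/(m²·K).
Amplitude A = F₀ / √((Cω)²+λ²) = 142 / 4.39 = 32.3 K.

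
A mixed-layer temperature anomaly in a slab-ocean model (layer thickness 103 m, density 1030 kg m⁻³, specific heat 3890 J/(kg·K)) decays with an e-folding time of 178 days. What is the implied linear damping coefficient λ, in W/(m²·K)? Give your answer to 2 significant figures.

Areal heat capacity C = ρ c_p D = 1030 × 3890 × 103 = 4.13×10^8 J/(m^2 K).
τ = 178 days = 1.54×10^7 s.
λ = C / τ = 4.13×10^8 / 1.54×10^7 = 26.8 W/(m²·K).

27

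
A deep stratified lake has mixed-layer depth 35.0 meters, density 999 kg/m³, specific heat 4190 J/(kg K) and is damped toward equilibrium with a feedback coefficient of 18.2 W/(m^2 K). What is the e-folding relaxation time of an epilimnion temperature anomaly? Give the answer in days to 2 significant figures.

93 days

Areal heat capacity C = ρ c_p D = 999 × 4190 × 35.0 = 1.47×10^8 J/(m^2 K).
Relaxation time τ = C / λ = 1.47×10^8 / 18.2 = 8.05×10^6 s.
In days: 8.05×10^6 s / (86400 s/day) = 93.2 days.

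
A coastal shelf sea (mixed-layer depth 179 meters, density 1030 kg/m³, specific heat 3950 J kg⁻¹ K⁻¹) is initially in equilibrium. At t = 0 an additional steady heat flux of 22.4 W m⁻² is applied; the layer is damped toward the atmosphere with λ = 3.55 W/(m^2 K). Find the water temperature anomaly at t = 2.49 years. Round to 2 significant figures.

2.0 K

Areal heat capacity C = ρ c_p D = 1030 × 3950 × 179 = 7.28×10^8 J/(m²·K).
τ = C / λ = 7.28×10^8 / 3.55 = 2.05×10^8 s.
Equilibrium anomaly ΔT_eq = F / λ = 22.4 / 3.55 = 6.31 K.
t = 2.49 years = 7.86×10^7 s, so t/τ = 0.383.
ΔT(t) = ΔT_eq (1 − e^(−t/τ)) = 6.31 × (1 − e^−0.383) = 2.01 K.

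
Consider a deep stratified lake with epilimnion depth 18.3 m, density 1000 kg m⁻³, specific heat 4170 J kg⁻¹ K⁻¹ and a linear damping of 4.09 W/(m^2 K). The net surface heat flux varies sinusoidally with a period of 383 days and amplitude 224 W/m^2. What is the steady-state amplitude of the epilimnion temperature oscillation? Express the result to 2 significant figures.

15 K

Areal heat capacity C = ρ c_p D = 1000 × 4170 × 18.3 = 7.63×10^7 J m⁻² K⁻¹.
Angular frequency ω = 2π / T = 2π / 3.31×10^7 s = 1.90×10^-7 s⁻¹.
√((Cω)² + λ²) = √((14.5)² + 4.09²) = 15.1 W/(m²·K).
Amplitude A = F₀ / √((Cω)²+λ²) = 224 / 15.1 = 14.9 K.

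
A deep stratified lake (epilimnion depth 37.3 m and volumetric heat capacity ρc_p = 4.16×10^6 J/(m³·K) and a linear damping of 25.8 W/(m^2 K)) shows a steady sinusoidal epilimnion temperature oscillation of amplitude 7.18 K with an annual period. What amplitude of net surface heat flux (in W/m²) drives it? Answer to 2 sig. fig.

290

Areal heat capacity C = ρc_p × D = 4.16×10^6 × 37.3 = 1.55×10^8 J/(m^2 K).
ω = 2π / 3.15×10^7 s = 1.99×10^-7 s⁻¹.
√((Cω)² + λ²) = √((30.9)² + 25.8²) = 40.3 W/(m²·K).
F₀ = A × √((Cω)²+λ²) = 7.18 × 40.3 = 289 W/m².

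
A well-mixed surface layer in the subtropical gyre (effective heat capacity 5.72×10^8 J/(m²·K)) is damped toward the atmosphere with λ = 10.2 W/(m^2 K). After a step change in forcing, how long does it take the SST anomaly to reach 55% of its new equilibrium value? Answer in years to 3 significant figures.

Areal heat capacity C = 5.72×10^8 J/(m²·K) (given).
τ = C / λ = 5.72×10^8 / 10.2 = 5.61×10^7 s.
Fraction reached: 1 − e^(−t/τ) = 0.55 ⇒ t = −τ ln(1 − 0.55) = τ × 0.799.
t = 4.48×10^7 s = 1.42 years.

1.42 years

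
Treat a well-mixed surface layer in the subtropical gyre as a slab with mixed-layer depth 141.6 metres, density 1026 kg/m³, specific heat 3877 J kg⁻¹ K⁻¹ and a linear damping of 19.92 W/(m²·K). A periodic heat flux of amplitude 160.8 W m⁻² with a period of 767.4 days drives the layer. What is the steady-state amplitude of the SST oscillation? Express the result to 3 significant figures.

Areal heat capacity C = ρ c_p D = 1026 × 3877 × 141.6 = 5.63×10^8 J m⁻² K⁻¹.
Angular frequency ω = 2π / T = 2π / 6.63×10^7 s = 9.48×10^-8 s⁻¹.
√((Cω)² + λ²) = √((53.4)² + 19.92²) = 57.0 W/(m²·K).
Amplitude A = F₀ / √((Cω)²+λ²) = 160.8 / 57.0 = 2.82 K.

2.82 K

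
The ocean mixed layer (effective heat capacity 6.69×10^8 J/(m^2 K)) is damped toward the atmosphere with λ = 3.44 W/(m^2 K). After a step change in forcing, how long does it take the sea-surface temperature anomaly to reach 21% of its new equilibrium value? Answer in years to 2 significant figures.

1.5 years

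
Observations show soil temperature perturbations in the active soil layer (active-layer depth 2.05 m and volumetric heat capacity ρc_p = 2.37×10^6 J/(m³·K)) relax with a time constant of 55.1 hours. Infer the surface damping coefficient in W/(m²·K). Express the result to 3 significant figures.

24.5

Areal heat capacity C = ρc_p × D = 2.37×10^6 × 2.05 = 4.86×10^6 J/(m^2 K).
τ = 55.1 hours = 1.98×10^5 s.
λ = C / τ = 4.86×10^6 / 1.98×10^5 = 24.5 W/(m²·K).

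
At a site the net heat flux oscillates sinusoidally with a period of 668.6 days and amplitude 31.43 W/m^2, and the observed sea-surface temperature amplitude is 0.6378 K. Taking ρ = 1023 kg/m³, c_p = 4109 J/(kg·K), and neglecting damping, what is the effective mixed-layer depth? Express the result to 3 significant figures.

108 m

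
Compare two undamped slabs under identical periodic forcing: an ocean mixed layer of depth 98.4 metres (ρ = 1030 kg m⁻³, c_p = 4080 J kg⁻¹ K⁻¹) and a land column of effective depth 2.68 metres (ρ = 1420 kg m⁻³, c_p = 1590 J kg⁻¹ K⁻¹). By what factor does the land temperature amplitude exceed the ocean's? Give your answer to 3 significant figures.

C_ocean = 1030 × 4080 × 98.4 = 4.14×10^8 J/(m²·K).
C_land = 1420 × 1590 × 2.68 = 6.05×10^6 J/(m²·K).
Undamped amplitude ∝ 1/C, so A_land/A_ocean = C_ocean/C_land = 68.3.

68.3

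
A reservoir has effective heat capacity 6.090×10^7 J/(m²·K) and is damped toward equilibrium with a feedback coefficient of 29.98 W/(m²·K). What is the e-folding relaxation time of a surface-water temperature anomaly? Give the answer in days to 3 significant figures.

Areal heat capacity C = 6.090×10^7 J/(m²·K) (given).
Relaxation time τ = C / λ = 6.09×10^7 / 29.98 = 2.03×10^6 s.
In days: 2.03×10^6 s / (86400 s/day) = 23.5 days.

23.5 days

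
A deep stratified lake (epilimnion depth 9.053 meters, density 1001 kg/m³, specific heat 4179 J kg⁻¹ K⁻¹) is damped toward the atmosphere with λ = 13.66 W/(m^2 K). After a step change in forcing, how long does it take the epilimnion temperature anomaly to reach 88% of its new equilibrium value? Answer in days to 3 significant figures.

68.0 days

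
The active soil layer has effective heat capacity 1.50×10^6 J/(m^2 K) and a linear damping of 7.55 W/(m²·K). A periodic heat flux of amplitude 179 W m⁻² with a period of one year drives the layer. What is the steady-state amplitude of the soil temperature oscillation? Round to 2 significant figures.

Areal heat capacity C = 1.50×10^6 J/(m^2 K) (given).
Angular frequency ω = 2π / T = 2π / 3.15×10^7 s = 1.99×10^-7 s⁻¹.
√((Cω)² + λ²) = √((0.299)² + 7.55²) = 7.56 W/(m²·K).
Amplitude A = F₀ / √((Cω)²+λ²) = 179 / 7.56 = 23.7 K.

24 K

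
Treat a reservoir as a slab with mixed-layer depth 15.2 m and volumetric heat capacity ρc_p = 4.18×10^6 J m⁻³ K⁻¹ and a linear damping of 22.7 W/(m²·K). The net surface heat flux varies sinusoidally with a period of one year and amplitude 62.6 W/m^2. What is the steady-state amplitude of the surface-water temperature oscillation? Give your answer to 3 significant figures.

Areal heat capacity C = ρc_p × D = 4.18×10^6 × 15.2 = 6.35×10^7 J m⁻² K⁻¹.
Angular frequency ω = 2π / T = 2π / 3.15×10^7 s = 1.99×10^-7 s⁻¹.
√((Cω)² + λ²) = √((12.7)² + 22.7²) = 26.0 W/(m²·K).
Amplitude A = F₀ / √((Cω)²+λ²) = 62.6 / 26.0 = 2.41 K.

2.41 K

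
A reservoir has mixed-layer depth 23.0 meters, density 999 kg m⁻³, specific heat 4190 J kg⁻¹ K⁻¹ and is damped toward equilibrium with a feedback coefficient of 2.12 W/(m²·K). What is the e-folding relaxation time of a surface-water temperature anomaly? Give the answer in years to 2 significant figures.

1.4 years

Areal heat capacity C = ρ c_p D = 999 × 4190 × 23.0 = 9.63×10^7 J m⁻² K⁻¹.
Relaxation time τ = C / λ = 9.63×10^7 / 2.12 = 4.54×10^7 s.
In years: 4.54×10^7 s / (3.156×10^7 s/year) = 1.44 years.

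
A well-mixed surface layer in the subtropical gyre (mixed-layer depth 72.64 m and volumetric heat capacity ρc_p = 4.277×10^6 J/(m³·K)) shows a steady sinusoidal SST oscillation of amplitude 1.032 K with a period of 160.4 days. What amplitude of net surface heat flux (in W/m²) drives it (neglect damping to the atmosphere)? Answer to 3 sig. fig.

145

Areal heat capacity C = ρc_p × D = 4.277×10^6 × 72.64 = 3.11×10^8 J/(m^2 K).
ω = 2π / 1.39×10^7 s = 4.53×10^-7 s⁻¹.
Cω = 3.11×10^8 × 4.53×10^-7 = 141 W/(m²·K).
F₀ = A × Cω = 1.032 × 141 = 145 W/m².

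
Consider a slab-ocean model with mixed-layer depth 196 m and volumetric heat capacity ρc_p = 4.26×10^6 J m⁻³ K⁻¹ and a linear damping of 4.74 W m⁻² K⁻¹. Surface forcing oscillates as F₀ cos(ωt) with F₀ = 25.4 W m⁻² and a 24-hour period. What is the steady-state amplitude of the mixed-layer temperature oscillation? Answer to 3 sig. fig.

4.18×10^-4 K

Areal heat capacity C = ρc_p × D = 4.26×10^6 × 196 = 8.35×10^8 J m⁻² K⁻¹.
Angular frequency ω = 2π / T = 2π / 86400 s = 7.27×10^-5 s⁻¹.
√((Cω)² + λ²) = √((60700)² + 4.74²) = 60700 W/(m²·K).
Amplitude A = F₀ / √((Cω)²+λ²) = 25.4 / 60700 = 4.18×10^-4 K.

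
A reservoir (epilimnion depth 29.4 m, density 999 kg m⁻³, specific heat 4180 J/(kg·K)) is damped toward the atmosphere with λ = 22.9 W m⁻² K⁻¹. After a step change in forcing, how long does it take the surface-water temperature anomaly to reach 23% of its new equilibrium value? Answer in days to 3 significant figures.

16.2 days

Areal heat capacity C = ρ c_p D = 999 × 4180 × 29.4 = 1.23×10^8 J m⁻² K⁻¹.
τ = C / λ = 1.23×10^8 / 22.9 = 5.36×10^6 s.
Fraction reached: 1 − e^(−t/τ) = 0.23 ⇒ t = −τ ln(1 − 0.23) = τ × 0.261.
t = 1.40×10^6 s = 16.2 days.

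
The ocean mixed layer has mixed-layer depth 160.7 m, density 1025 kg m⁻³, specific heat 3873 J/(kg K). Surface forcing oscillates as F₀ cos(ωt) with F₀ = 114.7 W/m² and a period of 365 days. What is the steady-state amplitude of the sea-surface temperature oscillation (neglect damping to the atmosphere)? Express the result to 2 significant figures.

Areal heat capacity C = ρ c_p D = 1025 × 3873 × 160.7 = 6.38×10^8 J m⁻² K⁻¹.
Angular frequency ω = 2π / T = 2π / 3.15×10^7 s = 1.99×10^-7 s⁻¹.
Cω = 6.38×10^8 × 1.99×10^-7 = 127 W/(m²·K).
Amplitude A = F₀ / (Cω) = 114.7 / 127 = 0.902 K.

0.90 K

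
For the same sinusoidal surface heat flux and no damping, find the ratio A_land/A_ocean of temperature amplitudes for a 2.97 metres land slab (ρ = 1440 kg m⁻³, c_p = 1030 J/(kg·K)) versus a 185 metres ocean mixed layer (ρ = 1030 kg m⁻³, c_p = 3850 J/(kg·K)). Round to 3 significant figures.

167

C_ocean = 1030 × 3850 × 185 = 7.34×10^8 J/(m²·K).
C_land = 1440 × 1030 × 2.97 = 4.41×10^6 J/(m²·K).
Undamped amplitude ∝ 1/C, so A_land/A_ocean = C_ocean/C_land = 167.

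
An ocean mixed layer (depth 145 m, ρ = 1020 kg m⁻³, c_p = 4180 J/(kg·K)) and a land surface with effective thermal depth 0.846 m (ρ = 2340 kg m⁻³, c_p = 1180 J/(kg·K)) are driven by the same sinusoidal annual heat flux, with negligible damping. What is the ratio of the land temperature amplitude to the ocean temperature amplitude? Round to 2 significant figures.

260

C_ocean = 1020 × 4180 × 145 = 6.18×10^8 J/(m²·K).
C_land = 2340 × 1180 × 0.846 = 2.34×10^6 J/(m²·K).
Undamped amplitude ∝ 1/C, so A_land/A_ocean = C_ocean/C_land = 265.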